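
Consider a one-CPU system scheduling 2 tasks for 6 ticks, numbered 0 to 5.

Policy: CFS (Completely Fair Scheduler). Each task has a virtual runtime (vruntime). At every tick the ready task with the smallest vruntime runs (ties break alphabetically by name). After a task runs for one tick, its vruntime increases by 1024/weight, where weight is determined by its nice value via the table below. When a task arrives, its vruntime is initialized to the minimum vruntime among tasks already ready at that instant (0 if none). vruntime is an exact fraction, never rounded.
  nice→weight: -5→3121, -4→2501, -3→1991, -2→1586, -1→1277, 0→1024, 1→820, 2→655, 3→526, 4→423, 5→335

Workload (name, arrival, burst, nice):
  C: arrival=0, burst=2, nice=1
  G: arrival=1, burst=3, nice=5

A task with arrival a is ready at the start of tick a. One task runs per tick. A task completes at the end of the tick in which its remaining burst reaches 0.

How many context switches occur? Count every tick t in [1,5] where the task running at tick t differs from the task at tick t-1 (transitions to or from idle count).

t=0: vr[C=0] → run C
t=1: vr[C=256/205 G=256/205] → run C
t=2: vr[G=256/205] → run G
t=3: vr[G=59136/13735] → run G
t=4: vr[G=20224/2747] → run G
t=5: (idle)

context switches = 2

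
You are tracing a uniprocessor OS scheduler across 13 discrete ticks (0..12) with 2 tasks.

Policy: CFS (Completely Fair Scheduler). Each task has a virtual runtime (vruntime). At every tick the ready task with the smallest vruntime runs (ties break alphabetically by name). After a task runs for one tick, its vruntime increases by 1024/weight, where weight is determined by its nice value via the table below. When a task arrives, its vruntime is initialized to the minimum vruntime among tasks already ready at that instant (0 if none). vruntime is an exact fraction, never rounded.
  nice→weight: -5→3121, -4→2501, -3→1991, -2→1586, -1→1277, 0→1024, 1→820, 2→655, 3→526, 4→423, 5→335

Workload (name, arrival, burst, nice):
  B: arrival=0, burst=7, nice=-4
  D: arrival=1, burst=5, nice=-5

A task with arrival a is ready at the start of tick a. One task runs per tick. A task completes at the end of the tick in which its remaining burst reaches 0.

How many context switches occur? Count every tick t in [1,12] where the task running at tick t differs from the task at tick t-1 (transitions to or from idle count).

context switches = 9

t=0: vr[B=0] → run B
t=1: vr[B=1024/2501 D=1024/2501] → run B
t=2: vr[B=2048/2501 D=1024/2501] → run D
t=3: vr[B=2048/2501 D=5756928/7805621] → run D
t=4: vr[B=2048/2501 D=8317952/7805621] → run B
t=5: vr[B=3072/2501 D=8317952/7805621] → run D
t=6: vr[B=3072/2501 D=10878976/7805621] → run B
t=7: vr[B=4096/2501 D=10878976/7805621] → run D
t=8: vr[B=4096/2501 D=13440000/7805621] → run B
t=9: vr[B=5120/2501 D=13440000/7805621] → run D
t=10: vr[B=5120/2501] → run B
t=11: vr[B=6144/2501] → run B
t=12: (idle)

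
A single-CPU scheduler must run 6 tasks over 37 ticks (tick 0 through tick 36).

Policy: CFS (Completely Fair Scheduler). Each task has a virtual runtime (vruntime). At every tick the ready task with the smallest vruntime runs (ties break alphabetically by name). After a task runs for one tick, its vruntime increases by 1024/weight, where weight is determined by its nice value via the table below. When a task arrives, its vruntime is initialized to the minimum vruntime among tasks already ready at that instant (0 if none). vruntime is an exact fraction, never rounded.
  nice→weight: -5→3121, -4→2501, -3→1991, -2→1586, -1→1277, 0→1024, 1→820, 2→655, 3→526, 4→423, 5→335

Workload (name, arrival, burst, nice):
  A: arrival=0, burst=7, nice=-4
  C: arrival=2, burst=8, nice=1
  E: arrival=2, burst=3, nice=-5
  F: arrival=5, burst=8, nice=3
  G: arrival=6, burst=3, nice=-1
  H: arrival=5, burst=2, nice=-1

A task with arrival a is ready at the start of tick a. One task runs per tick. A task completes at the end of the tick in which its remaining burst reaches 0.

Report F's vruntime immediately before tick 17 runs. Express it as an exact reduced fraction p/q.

vruntime(F, start of tick 17) = 6351072768/2052878323

t=0: vr[A=0] → run A
t=1: vr[A=1024/2501] → run A
t=2: vr[A=2048/2501 C=2048/2501 E=2048/2501] → run A
t=3: vr[A=3072/2501 C=2048/2501 E=2048/2501] → run C
t=4: vr[A=3072/2501 C=25856/12505 E=2048/2501] → run E
t=5: vr[A=3072/2501 C=25856/12505 E=8952832/7805621 F=8952832/7805621 H=8952832/7805621] → run E
t=6: vr[A=3072/2501 C=25856/12505 E=11513856/7805621 F=8952832/7805621 G=8952832/7805621 H=8952832/7805621] → run F
t=7: vr[A=3072/2501 C=25856/12505 E=11513856/7805621 F=6351072768/2052878323 G=8952832/7805621 H=8952832/7805621] → run G
t=8: vr[A=3072/2501 C=25856/12505 E=11513856/7805621 F=6351072768/2052878323 G=19425722368/9967778017 H=8952832/7805621] → run H
t=9: vr[A=3072/2501 C=25856/12505 E=11513856/7805621 F=6351072768/2052878323 G=19425722368/9967778017 H=19425722368/9967778017] → run A
t=10: vr[A=4096/2501 C=25856/12505 E=11513856/7805621 F=6351072768/2052878323 G=19425722368/9967778017 H=19425722368/9967778017] → run E
t=11: vr[A=4096/2501 C=25856/12505 F=6351072768/2052878323 G=19425722368/9967778017 H=19425722368/9967778017] → run A
t=12: vr[A=5120/2501 C=25856/12505 F=6351072768/2052878323 G=19425722368/9967778017 H=19425722368/9967778017] → run G
t=13: vr[A=5120/2501 C=25856/12505 F=6351072768/2052878323 G=27418678272/9967778017 H=19425722368/9967778017] → run H
t=14: vr[A=5120/2501 C=25856/12505 F=6351072768/2052878323 G=27418678272/9967778017] → run A
t=15: vr[A=6144/2501 C=25856/12505 F=6351072768/2052878323 G=27418678272/9967778017] → run C
t=16: vr[A=6144/2501 C=41472/12505 F=6351072768/2052878323 G=27418678272/9967778017] → run A
t=17: vr[C=41472/12505 F=6351072768/2052878323 G=27418678272/9967778017] → run G
t=18: vr[C=41472/12505 F=6351072768/2052878323] → run F
t=19: vr[C=41472/12505 F=10347550720/2052878323] → run C
t=20: vr[C=57088/12505 F=10347550720/2052878323] → run C
t=21: vr[C=72704/12505 F=10347550720/2052878323] → run F
t=22: vr[C=72704/12505 F=14344028672/2052878323] → run C
t=23: vr[C=17664/2501 F=14344028672/2052878323] → run F
t=24: vr[C=17664/2501 F=18340506624/2052878323] → run C
t=25: vr[C=103936/12505 F=18340506624/2052878323] → run C
t=26: vr[C=119552/12505 F=18340506624/2052878323] → run F
t=27: vr[C=119552/12505 F=22336984576/2052878323] → run C
t=28: vr[F=22336984576/2052878323] → run F
t=29: vr[F=26333462528/2052878323] → run F
t=30: vr[F=30329940480/2052878323] → run F
t=31: (idle)
t=32: (idle)
t=33: (idle)
t=34: (idle)
t=35: (idle)
t=36: (idle)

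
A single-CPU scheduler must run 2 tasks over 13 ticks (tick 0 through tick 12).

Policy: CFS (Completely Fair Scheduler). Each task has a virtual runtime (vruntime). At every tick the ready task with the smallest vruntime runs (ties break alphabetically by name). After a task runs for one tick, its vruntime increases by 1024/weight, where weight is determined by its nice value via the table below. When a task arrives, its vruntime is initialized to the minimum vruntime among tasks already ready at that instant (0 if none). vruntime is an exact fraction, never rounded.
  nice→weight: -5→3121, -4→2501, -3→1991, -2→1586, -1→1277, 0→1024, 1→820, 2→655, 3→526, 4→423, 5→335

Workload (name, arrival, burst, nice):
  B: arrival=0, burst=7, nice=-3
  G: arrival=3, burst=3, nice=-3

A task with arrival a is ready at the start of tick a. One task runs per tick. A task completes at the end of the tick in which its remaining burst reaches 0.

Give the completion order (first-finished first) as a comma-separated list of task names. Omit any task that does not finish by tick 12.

completion order = G, B

t=0: vr[B=0] → run B
t=1: vr[B=1024/1991] → run B
t=2: vr[B=2048/1991] → run B
t=3: vr[B=3072/1991 G=3072/1991] → run B
t=4: vr[B=4096/1991 G=3072/1991] → run G
t=5: vr[B=4096/1991 G=4096/1991] → run B
t=6: vr[B=5120/1991 G=4096/1991] → run G
t=7: vr[B=5120/1991 G=5120/1991] → run B
t=8: vr[B=6144/1991 G=5120/1991] → run G
t=9: vr[B=6144/1991] → run B
t=10: (idle)
t=11: (idle)
t=12: (idle)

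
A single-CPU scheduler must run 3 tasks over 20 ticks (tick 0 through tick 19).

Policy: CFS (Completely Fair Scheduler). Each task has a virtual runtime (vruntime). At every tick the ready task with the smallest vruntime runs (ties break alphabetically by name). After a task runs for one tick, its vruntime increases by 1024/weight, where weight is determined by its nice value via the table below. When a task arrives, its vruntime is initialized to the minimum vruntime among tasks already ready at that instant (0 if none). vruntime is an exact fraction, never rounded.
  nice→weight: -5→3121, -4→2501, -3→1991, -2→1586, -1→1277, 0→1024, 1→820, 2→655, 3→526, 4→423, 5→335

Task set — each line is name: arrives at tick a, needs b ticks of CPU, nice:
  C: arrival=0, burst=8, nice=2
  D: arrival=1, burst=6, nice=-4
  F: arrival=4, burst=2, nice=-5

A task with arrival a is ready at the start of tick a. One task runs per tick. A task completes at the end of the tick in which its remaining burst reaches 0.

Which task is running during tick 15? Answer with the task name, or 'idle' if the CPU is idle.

t=0: vr[C=0] → run C
t=1: vr[C=1024/655 D=1024/655] → run C
t=2: vr[C=2048/655 D=1024/655] → run D
t=3: vr[C=2048/655 D=3231744/1638155] → run D
t=4: vr[C=2048/655 D=3902464/1638155 F=3902464/1638155] → run D
t=5: vr[C=2048/655 D=4573184/1638155 F=3902464/1638155] → run F
t=6: vr[C=2048/655 D=4573184/1638155 F=13857060864/5112681755] → run F
t=7: vr[C=2048/655 D=4573184/1638155] → run D
t=8: vr[C=2048/655 D=5243904/1638155] → run C
t=9: vr[C=3072/655 D=5243904/1638155] → run D
t=10: vr[C=3072/655 D=5914624/1638155] → run D
t=11: vr[C=3072/655] → run C
t=12: vr[C=4096/655] → run C
t=13: vr[C=1024/131] → run C
t=14: vr[C=6144/655] → run C
t=15: vr[C=7168/655] → run C
t=16: (idle)
t=17: (idle)
t=18: (idle)
t=19: (idle)

running at tick 15 = C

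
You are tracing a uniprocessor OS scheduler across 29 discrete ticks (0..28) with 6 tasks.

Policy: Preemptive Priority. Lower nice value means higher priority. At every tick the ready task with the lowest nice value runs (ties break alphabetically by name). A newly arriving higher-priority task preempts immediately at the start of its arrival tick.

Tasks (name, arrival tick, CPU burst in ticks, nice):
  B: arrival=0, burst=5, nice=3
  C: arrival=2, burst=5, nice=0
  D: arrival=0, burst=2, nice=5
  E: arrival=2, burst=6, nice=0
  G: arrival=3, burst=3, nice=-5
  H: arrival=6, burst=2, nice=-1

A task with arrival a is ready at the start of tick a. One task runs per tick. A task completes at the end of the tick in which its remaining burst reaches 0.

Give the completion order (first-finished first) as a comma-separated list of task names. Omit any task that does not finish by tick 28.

t=0: ready={B,D} → run B
t=1: ready={B,D} → run B
t=2: ready={B,C,D,E} → run C
t=3: ready={B,C,D,E,G} → run G
t=4: ready={B,C,D,E,G} → run G
t=5: ready={B,C,D,E,G} → run G
t=6: ready={B,C,D,E,H} → run H
t=7: ready={B,C,D,E,H} → run H
t=8: ready={B,C,D,E} → run C
t=9: ready={B,C,D,E} → run C
t=10: ready={B,C,D,E} → run C
t=11: ready={B,C,D,E} → run C
t=12: ready={B,D,E} → run E
t=13: ready={B,D,E} → run E
t=14: ready={B,D,E} → run E
t=15: ready={B,D,E} → run E
t=16: ready={B,D,E} → run E
t=17: ready={B,D,E} → run E
t=18: ready={B,D} → run B
t=19: ready={B,D} → run B
t=20: ready={B,D} → run B
t=21: ready={D} → run D
t=22: ready={D} → run D
t=23: (idle)
t=24: (idle)
t=25: (idle)
t=26: (idle)
t=27: (idle)
t=28: (idle)

completion order = G, H, C, E, B, D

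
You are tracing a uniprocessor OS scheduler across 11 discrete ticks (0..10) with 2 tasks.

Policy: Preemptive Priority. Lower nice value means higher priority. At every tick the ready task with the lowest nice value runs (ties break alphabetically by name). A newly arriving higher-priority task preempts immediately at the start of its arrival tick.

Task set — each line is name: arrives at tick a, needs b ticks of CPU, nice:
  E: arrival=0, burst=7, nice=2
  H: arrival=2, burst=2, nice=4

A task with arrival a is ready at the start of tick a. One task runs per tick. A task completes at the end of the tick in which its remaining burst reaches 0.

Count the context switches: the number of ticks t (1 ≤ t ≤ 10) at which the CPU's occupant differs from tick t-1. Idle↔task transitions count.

context switches = 2

t=0: ready={E} → run E
t=1: ready={E} → run E
t=2: ready={E,H} → run E
t=3: ready={E,H} → run E
t=4: ready={E,H} → run E
t=5: ready={E,H} → run E
t=6: ready={E,H} → run E
t=7: ready={H} → run H
t=8: ready={H} → run H
t=9: (idle)
t=10: (idle)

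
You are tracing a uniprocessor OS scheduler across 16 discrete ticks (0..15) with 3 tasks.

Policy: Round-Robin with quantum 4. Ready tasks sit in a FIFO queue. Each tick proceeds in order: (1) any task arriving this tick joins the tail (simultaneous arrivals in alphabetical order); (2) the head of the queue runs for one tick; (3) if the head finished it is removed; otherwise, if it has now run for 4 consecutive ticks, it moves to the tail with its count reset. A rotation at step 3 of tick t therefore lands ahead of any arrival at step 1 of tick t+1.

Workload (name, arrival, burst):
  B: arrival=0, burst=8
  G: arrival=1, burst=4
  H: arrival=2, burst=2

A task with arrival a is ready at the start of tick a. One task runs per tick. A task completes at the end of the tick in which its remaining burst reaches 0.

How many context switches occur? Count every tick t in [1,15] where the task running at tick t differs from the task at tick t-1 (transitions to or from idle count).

context switches = 4

t=0: queue=[B] q_used=0 → run B
t=1: queue=[B,G] q_used=1 → run B
t=2: queue=[B,G,H] q_used=2 → run B
t=3: queue=[B,G,H] q_used=3 → run B
t=4: queue=[G,H,B] q_used=0 → run G
t=5: queue=[G,H,B] q_used=1 → run G
t=6: queue=[G,H,B] q_used=2 → run G
t=7: queue=[G,H,B] q_used=3 → run G
t=8: queue=[H,B] q_used=0 → run H
t=9: queue=[H,B] q_used=1 → run H
t=10: queue=[B] q_used=0 → run B
t=11: queue=[B] q_used=1 → run B
t=12: queue=[B] q_used=2 → run B
t=13: queue=[B] q_used=3 → run B
t=14: (idle)
t=15: (idle)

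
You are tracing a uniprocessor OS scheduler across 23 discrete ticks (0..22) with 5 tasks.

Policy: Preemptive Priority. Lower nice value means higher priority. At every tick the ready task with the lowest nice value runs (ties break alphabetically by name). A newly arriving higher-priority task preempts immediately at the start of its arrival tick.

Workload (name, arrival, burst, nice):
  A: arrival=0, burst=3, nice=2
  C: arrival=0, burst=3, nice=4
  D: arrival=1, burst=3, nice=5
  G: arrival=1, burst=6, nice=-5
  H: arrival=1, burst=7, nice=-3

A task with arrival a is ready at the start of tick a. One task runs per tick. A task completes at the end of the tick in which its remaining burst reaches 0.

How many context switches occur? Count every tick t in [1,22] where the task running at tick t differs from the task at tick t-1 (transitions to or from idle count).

t=0: ready={A,C} → run A
t=1: ready={A,C,D,G,H} → run G
t=2: ready={A,C,D,G,H} → run G
t=3: ready={A,C,D,G,H} → run G
t=4: ready={A,C,D,G,H} → run G
t=5: ready={A,C,D,G,H} → run G
t=6: ready={A,C,D,G,H} → run G
t=7: ready={A,C,D,H} → run H
t=8: ready={A,C,D,H} → run H
t=9: ready={A,C,D,H} → run H
t=10: ready={A,C,D,H} → run H
t=11: ready={A,C,D,H} → run H
t=12: ready={A,C,D,H} → run H
t=13: ready={A,C,D,H} → run H
t=14: ready={A,C,D} → run A
t=15: ready={A,C,D} → run A
t=16: ready={C,D} → run C
t=17: ready={C,D} → run C
t=18: ready={C,D} → run C
t=19: ready={D} → run D
t=20: ready={D} → run D
t=21: ready={D} → run D
t=22: (idle)

context switches = 6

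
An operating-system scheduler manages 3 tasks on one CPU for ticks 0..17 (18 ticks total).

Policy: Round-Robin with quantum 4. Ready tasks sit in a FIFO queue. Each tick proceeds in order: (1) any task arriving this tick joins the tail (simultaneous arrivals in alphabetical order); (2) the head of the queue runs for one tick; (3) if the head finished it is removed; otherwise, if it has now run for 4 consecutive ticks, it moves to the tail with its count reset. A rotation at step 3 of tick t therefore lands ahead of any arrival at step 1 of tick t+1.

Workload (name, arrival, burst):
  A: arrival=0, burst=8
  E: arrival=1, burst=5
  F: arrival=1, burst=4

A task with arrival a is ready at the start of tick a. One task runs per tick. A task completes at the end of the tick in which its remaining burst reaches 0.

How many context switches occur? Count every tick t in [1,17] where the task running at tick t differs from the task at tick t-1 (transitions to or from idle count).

context switches = 5

t=0: queue=[A] q_used=0 → run A
t=1: queue=[A,E,F] q_used=1 → run A
t=2: queue=[A,E,F] q_used=2 → run A
t=3: queue=[A,E,F] q_used=3 → run A
t=4: queue=[E,F,A] q_used=0 → run E
t=5: queue=[E,F,A] q_used=1 → run E
t=6: queue=[E,F,A] q_used=2 → run E
t=7: queue=[E,F,A] q_used=3 → run E
t=8: queue=[F,A,E] q_used=0 → run F
t=9: queue=[F,A,E] q_used=1 → run F
t=10: queue=[F,A,E] q_used=2 → run F
t=11: queue=[F,A,E] q_used=3 → run F
t=12: queue=[A,E] q_used=0 → run A
t=13: queue=[A,E] q_used=1 → run A
t=14: queue=[A,E] q_used=2 → run A
t=15: queue=[A,E] q_used=3 → run A
t=16: queue=[E] q_used=0 → run E
t=17: (idle)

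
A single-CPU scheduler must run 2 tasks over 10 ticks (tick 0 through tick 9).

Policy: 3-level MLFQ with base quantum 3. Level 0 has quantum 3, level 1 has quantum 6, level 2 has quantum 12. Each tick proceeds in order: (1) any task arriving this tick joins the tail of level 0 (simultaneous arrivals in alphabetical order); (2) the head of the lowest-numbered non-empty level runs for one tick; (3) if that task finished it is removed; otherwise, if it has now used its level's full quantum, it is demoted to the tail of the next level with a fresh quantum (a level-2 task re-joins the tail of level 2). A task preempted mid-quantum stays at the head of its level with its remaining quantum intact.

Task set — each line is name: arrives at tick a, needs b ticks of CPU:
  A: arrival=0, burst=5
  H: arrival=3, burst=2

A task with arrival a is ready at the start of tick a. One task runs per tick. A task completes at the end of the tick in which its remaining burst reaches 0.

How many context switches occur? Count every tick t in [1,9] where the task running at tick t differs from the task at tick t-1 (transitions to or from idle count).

context switches = 3

t=0: L0/L1/L2 = A/-/- → run A
t=1: L0/L1/L2 = A/-/- → run A
t=2: L0/L1/L2 = A/-/- → run A
t=3: L0/L1/L2 = H/A/- → run H
t=4: L0/L1/L2 = H/A/- → run H
t=5: L0/L1/L2 = -/A/- → run A
t=6: L0/L1/L2 = -/A/- → run A
t=7: (idle)
t=8: (idle)
t=9: (idle)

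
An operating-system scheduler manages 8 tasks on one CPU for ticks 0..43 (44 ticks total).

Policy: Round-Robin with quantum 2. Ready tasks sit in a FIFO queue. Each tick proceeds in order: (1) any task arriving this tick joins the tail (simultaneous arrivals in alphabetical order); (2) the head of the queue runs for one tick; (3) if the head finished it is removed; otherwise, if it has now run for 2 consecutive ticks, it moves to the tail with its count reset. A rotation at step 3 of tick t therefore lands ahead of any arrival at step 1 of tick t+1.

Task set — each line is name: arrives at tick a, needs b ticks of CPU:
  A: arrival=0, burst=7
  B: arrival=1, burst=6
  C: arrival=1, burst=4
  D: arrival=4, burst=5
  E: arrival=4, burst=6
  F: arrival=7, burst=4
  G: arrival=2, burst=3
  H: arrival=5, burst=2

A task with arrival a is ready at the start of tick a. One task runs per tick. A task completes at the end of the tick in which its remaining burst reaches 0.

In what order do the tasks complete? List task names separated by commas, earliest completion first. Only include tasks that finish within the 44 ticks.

completion order = H, C, G, B, F, A, D, E

t=0: queue=[A] q_used=0 → run A
t=1: queue=[A,B,C] q_used=1 → run A
t=2: queue=[B,C,A,G] q_used=0 → run B
t=3: queue=[B,C,A,G] q_used=1 → run B
t=4: queue=[C,A,G,B,D,E] q_used=0 → run C
t=5: queue=[C,A,G,B,D,E,H] q_used=1 → run C
t=6: queue=[A,G,B,D,E,H,C] q_used=0 → run A
t=7: queue=[A,G,B,D,E,H,C,F] q_used=1 → run A
t=8: queue=[G,B,D,E,H,C,F,A] q_used=0 → run G
t=9: queue=[G,B,D,E,H,C,F,A] q_used=1 → run G
t=10: queue=[B,D,E,H,C,F,A,G] q_used=0 → run B
t=11: queue=[B,D,E,H,C,F,A,G] q_used=1 → run B
t=12: queue=[D,E,H,C,F,A,G,B] q_used=0 → run D
t=13: queue=[D,E,H,C,F,A,G,B] q_used=1 → run D
t=14: queue=[E,H,C,F,A,G,B,D] q_used=0 → run E
t=15: queue=[E,H,C,F,A,G,B,D] q_used=1 → run E
t=16: queue=[H,C,F,A,G,B,D,E] q_used=0 → run H
t=17: queue=[H,C,F,A,G,B,D,E] q_used=1 → run H
t=18: queue=[C,F,A,G,B,D,E] q_used=0 → run C
t=19: queue=[C,F,A,G,B,D,E] q_used=1 → run C
t=20: queue=[F,A,G,B,D,E] q_used=0 → run F
t=21: queue=[F,A,G,B,D,E] q_used=1 → run F
t=22: queue=[A,G,B,D,E,F] q_used=0 → run A
t=23: queue=[A,G,B,D,E,F] q_used=1 → run A
t=24: queue=[G,B,D,E,F,A] q_used=0 → run G
t=25: queue=[B,D,E,F,A] q_used=0 → run B
t=26: queue=[B,D,E,F,A] q_used=1 → run B
t=27: queue=[D,E,F,A] q_used=0 → run D
t=28: queue=[D,E,F,A] q_used=1 → run D
t=29: queue=[E,F,A,D] q_used=0 → run E
t=30: queue=[E,F,A,D] q_used=1 → run E
t=31: queue=[F,A,D,E] q_used=0 → run F
t=32: queue=[F,A,D,E] q_used=1 → run F
t=33: queue=[A,D,E] q_used=0 → run A
t=34: queue=[D,E] q_used=0 → run D
t=35: queue=[E] q_used=0 → run E
t=36: queue=[E] q_used=1 → run E
t=37: (idle)
t=38: (idle)
t=39: (idle)
t=40: (idle)
t=41: (idle)
t=42: (idle)
t=43: (idle)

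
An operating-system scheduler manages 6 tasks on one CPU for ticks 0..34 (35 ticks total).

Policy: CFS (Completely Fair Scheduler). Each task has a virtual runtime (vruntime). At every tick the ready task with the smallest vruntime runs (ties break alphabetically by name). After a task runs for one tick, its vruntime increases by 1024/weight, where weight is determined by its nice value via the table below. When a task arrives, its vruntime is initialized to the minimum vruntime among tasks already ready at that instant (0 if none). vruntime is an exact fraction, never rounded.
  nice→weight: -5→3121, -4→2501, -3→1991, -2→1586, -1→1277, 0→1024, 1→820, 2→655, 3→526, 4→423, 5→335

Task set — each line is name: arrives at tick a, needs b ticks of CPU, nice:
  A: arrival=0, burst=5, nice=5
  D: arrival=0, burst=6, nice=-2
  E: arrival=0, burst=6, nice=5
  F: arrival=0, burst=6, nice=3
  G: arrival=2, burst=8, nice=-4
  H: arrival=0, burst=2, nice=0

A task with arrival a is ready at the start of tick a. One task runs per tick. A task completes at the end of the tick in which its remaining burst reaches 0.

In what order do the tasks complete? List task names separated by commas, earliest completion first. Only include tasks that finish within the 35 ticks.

t=0: vr[A=0 D=0 E=0 F=0 H=0] → run A
t=1: vr[A=1024/335 D=0 E=0 F=0 H=0] → run D
t=2: vr[A=1024/335 D=512/793 E=0 F=0 G=0 H=0] → run E
t=3: vr[A=1024/335 D=512/793 E=1024/335 F=0 G=0 H=0] → run F
t=4: vr[A=1024/335 D=512/793 E=1024/335 F=512/263 G=0 H=0] → run G
t=5: vr[A=1024/335 D=512/793 E=1024/335 F=512/263 G=1024/2501 H=0] → run H
t=6: vr[A=1024/335 D=512/793 E=1024/335 F=512/263 G=1024/2501 H=1] → run G
t=7: vr[A=1024/335 D=512/793 E=1024/335 F=512/263 G=2048/2501 H=1] → run D
t=8: vr[A=1024/335 D=1024/793 E=1024/335 F=512/263 G=2048/2501 H=1] → run G
t=9: vr[A=1024/335 D=1024/793 E=1024/335 F=512/263 G=3072/2501 H=1] → run H
t=10: vr[A=1024/335 D=1024/793 E=1024/335 F=512/263 G=3072/2501] → run G
t=11: vr[A=1024/335 D=1024/793 E=1024/335 F=512/263 G=4096/2501] → run D
t=12: vr[A=1024/335 D=1536/793 E=1024/335 F=512/263 G=4096/2501] → run G
t=13: vr[A=1024/335 D=1536/793 E=1024/335 F=512/263 G=5120/2501] → run D
t=14: vr[A=1024/335 D=2048/793 E=1024/335 F=512/263 G=5120/2501] → run F
t=15: vr[A=1024/335 D=2048/793 E=1024/335 F=1024/263 G=5120/2501] → run G
t=16: vr[A=1024/335 D=2048/793 E=1024/335 F=1024/263 G=6144/2501] → run G
t=17: vr[A=1024/335 D=2048/793 E=1024/335 F=1024/263 G=7168/2501] → run D
t=18: vr[A=1024/335 D=2560/793 E=1024/335 F=1024/263 G=7168/2501] → run G
t=19: vr[A=1024/335 D=2560/793 E=1024/335 F=1024/263] → run A
t=20: vr[A=2048/335 D=2560/793 E=1024/335 F=1024/263] → run E
t=21: vr[A=2048/335 D=2560/793 E=2048/335 F=1024/263] → run D
t=22: vr[A=2048/335 E=2048/335 F=1024/263] → run F
t=23: vr[A=2048/335 E=2048/335 F=1536/263] → run F
t=24: vr[A=2048/335 E=2048/335 F=2048/263] → run A
t=25: vr[A=3072/335 E=2048/335 F=2048/263] → run E
t=26: vr[A=3072/335 E=3072/335 F=2048/263] → run F
t=27: vr[A=3072/335 E=3072/335 F=2560/263] → run A
t=28: vr[A=4096/335 E=3072/335 F=2560/263] → run E
t=29: vr[A=4096/335 E=4096/335 F=2560/263] → run F
t=30: vr[A=4096/335 E=4096/335] → run A
t=31: vr[E=4096/335] → run E
t=32: vr[E=1024/67] → run E
t=33: (idle)
t=34: (idle)

completion order = H, G, D, F, A, E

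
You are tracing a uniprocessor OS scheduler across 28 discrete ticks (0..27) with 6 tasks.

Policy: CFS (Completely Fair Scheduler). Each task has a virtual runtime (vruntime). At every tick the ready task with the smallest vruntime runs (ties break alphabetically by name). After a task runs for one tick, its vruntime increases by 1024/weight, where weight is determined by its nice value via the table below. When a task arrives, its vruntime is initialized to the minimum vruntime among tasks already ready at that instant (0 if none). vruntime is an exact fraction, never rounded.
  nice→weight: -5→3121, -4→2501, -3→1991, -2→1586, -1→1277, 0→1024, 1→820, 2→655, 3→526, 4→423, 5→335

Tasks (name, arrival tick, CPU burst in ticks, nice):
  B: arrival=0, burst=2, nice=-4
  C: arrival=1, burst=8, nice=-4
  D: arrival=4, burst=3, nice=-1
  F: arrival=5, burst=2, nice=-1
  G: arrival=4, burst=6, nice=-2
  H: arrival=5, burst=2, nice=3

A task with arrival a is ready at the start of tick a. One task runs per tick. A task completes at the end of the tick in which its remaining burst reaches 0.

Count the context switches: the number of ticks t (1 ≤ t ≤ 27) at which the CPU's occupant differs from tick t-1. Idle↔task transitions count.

t=0: vr[B=0] → run B
t=1: vr[B=1024/2501 C=1024/2501] → run B
t=2: vr[C=1024/2501] → run C
t=3: vr[C=2048/2501] → run C
t=4: vr[C=3072/2501 D=3072/2501 G=3072/2501] → run C
t=5: vr[C=4096/2501 D=3072/2501 F=3072/2501 G=3072/2501 H=3072/2501] → run D
t=6: vr[C=4096/2501 D=6483968/3193777 F=3072/2501 G=3072/2501 H=3072/2501] → run F
t=7: vr[C=4096/2501 D=6483968/3193777 F=6483968/3193777 G=3072/2501 H=3072/2501] → run G
t=8: vr[C=4096/2501 D=6483968/3193777 F=6483968/3193777 G=60928/32513 H=3072/2501] → run H
t=9: vr[C=4096/2501 D=6483968/3193777 F=6483968/3193777 G=60928/32513 H=2088448/657763] → run C
t=10: vr[C=5120/2501 D=6483968/3193777 F=6483968/3193777 G=60928/32513 H=2088448/657763] → run G
t=11: vr[C=5120/2501 D=6483968/3193777 F=6483968/3193777 G=81920/32513 H=2088448/657763] → run D
t=12: vr[C=5120/2501 D=9044992/3193777 F=6483968/3193777 G=81920/32513 H=2088448/657763] → run F
t=13: vr[C=5120/2501 D=9044992/3193777 G=81920/32513 H=2088448/657763] → run C
t=14: vr[C=6144/2501 D=9044992/3193777 G=81920/32513 H=2088448/657763] → run C
t=15: vr[C=7168/2501 D=9044992/3193777 G=81920/32513 H=2088448/657763] → run G
t=16: vr[C=7168/2501 D=9044992/3193777 G=102912/32513 H=2088448/657763] → run D
t=17: vr[C=7168/2501 G=102912/32513 H=2088448/657763] → run C
t=18: vr[C=8192/2501 G=102912/32513 H=2088448/657763] → run G
t=19: vr[C=8192/2501 G=123904/32513 H=2088448/657763] → run H
t=20: vr[C=8192/2501 G=123904/32513] → run C
t=21: vr[G=123904/32513] → run G
t=22: vr[G=144896/32513] → run G
t=23: (idle)
t=24: (idle)
t=25: (idle)
t=26: (idle)
t=27: (idle)

context switches = 18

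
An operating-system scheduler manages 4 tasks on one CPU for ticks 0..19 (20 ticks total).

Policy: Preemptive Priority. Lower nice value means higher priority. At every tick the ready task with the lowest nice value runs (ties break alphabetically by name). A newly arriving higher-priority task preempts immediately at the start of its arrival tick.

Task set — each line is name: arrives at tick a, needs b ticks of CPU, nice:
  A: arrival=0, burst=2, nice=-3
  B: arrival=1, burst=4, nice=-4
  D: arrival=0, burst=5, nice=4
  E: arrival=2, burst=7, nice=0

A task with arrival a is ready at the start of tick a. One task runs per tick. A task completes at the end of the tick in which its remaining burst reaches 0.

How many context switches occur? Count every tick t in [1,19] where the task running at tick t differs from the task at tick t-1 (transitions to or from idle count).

t=0: ready={A,D} → run A
t=1: ready={A,B,D} → run B
t=2: ready={A,B,D,E} → run B
t=3: ready={A,B,D,E} → run B
t=4: ready={A,B,D,E} → run B
t=5: ready={A,D,E} → run A
t=6: ready={D,E} → run E
t=7: ready={D,E} → run E
t=8: ready={D,E} → run E
t=9: ready={D,E} → run E
t=10: ready={D,E} → run E
t=11: ready={D,E} → run E
t=12: ready={D,E} → run E
t=13: ready={D} → run D
t=14: ready={D} → run D
t=15: ready={D} → run D
t=16: ready={D} → run D
t=17: ready={D} → run D
t=18: (idle)
t=19: (idle)

context switches = 5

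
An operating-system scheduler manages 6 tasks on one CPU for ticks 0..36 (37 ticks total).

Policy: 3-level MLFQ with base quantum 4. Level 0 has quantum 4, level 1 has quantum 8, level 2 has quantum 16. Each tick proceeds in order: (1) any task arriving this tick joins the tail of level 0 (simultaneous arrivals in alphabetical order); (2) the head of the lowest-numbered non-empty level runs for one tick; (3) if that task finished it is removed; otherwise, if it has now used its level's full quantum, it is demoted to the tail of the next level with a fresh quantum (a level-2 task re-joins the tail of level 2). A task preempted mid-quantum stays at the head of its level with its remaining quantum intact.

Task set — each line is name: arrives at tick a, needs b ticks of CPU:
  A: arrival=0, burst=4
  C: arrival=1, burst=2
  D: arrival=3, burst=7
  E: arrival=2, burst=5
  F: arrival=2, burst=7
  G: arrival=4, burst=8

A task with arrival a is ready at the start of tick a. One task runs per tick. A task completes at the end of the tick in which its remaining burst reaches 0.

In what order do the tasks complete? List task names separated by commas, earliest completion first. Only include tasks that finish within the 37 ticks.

completion order = A, C, E, F, D, G

t=0: L0/L1/L2 = A/-/- → run A
t=1: L0/L1/L2 = AC/-/- → run A
t=2: L0/L1/L2 = ACEF/-/- → run A
t=3: L0/L1/L2 = ACEFD/-/- → run A
t=4: L0/L1/L2 = CEFDG/-/- → run C
t=5: L0/L1/L2 = CEFDG/-/- → run C
t=6: L0/L1/L2 = EFDG/-/- → run E
t=7: L0/L1/L2 = EFDG/-/- → run E
t=8: L0/L1/L2 = EFDG/-/- → run E
t=9: L0/L1/L2 = EFDG/-/- → run E
t=10: L0/L1/L2 = FDG/E/- → run F
t=11: L0/L1/L2 = FDG/E/- → run F
t=12: L0/L1/L2 = FDG/E/- → run F
t=13: L0/L1/L2 = FDG/E/- → run F
t=14: L0/L1/L2 = DG/EF/- → run D
t=15: L0/L1/L2 = DG/EF/- → run D
t=16: L0/L1/L2 = DG/EF/- → run D
t=17: L0/L1/L2 = DG/EF/- → run D
t=18: L0/L1/L2 = G/EFD/- → run G
t=19: L0/L1/L2 = G/EFD/- → run G
t=20: L0/L1/L2 = G/EFD/- → run G
t=21: L0/L1/L2 = G/EFD/- → run G
t=22: L0/L1/L2 = -/EFDG/- → run E
t=23: L0/L1/L2 = -/FDG/- → run F
t=24: L0/L1/L2 = -/FDG/- → run F
t=25: L0/L1/L2 = -/FDG/- → run F
t=26: L0/L1/L2 = -/DG/- → run D
t=27: L0/L1/L2 = -/DG/- → run D
t=28: L0/L1/L2 = -/DG/- → run D
t=29: L0/L1/L2 = -/G/- → run G
t=30: L0/L1/L2 = -/G/- → run G
t=31: L0/L1/L2 = -/G/- → run G
t=32: L0/L1/L2 = -/G/- → run G
t=33: (idle)
t=34: (idle)
t=35: (idle)
t=36: (idle)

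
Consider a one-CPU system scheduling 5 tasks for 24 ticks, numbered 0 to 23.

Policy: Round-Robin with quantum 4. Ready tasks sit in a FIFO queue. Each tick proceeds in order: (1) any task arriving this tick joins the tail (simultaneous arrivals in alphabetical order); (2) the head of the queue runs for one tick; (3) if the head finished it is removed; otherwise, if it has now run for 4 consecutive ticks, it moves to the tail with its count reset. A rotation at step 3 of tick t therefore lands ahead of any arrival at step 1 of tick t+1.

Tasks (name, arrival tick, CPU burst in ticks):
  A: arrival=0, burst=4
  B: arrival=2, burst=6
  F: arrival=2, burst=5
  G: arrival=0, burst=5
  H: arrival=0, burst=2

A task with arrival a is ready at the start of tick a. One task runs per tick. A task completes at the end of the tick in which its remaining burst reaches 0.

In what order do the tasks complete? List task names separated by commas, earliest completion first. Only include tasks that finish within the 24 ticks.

completion order = A, H, G, B, F

t=0: queue=[A,G,H] q_used=0 → run A
t=1: queue=[A,G,H] q_used=1 → run A
t=2: queue=[A,G,H,B,F] q_used=2 → run A
t=3: queue=[A,G,H,B,F] q_used=3 → run A
t=4: queue=[G,H,B,F] q_used=0 → run G
t=5: queue=[G,H,B,F] q_used=1 → run G
t=6: queue=[G,H,B,F] q_used=2 → run G
t=7: queue=[G,H,B,F] q_used=3 → run G
t=8: queue=[H,B,F,G] q_used=0 → run H
t=9: queue=[H,B,F,G] q_used=1 → run H
t=10: queue=[B,F,G] q_used=0 → run B
t=11: queue=[B,F,G] q_used=1 → run B
t=12: queue=[B,F,G] q_used=2 → run B
t=13: queue=[B,F,G] q_used=3 → run B
t=14: queue=[F,G,B] q_used=0 → run F
t=15: queue=[F,G,B] q_used=1 → run F
t=16: queue=[F,G,B] q_used=2 → run F
t=17: queue=[F,G,B] q_used=3 → run F
t=18: queue=[G,B,F] q_used=0 → run G
t=19: queue=[B,F] q_used=0 → run B
t=20: queue=[B,F] q_used=1 → run B
t=21: queue=[F] q_used=0 → run F
t=22: (idle)
t=23: (idle)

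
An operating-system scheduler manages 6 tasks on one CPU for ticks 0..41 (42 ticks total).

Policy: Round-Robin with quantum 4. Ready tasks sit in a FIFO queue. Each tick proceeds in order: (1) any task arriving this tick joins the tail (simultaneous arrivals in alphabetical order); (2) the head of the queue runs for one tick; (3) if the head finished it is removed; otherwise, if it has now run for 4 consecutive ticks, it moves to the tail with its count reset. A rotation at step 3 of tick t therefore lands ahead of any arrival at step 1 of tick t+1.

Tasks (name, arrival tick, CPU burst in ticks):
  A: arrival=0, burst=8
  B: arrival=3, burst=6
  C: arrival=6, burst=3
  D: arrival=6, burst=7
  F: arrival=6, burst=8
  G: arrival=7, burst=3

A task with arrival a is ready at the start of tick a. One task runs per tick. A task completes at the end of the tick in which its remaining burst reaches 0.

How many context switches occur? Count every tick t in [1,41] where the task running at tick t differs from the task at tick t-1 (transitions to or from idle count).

t=0: queue=[A] q_used=0 → run A
t=1: queue=[A] q_used=1 → run A
t=2: queue=[A] q_used=2 → run A
t=3: queue=[A,B] q_used=3 → run A
t=4: queue=[B,A] q_used=0 → run B
t=5: queue=[B,A] q_used=1 → run B
t=6: queue=[B,A,C,D,F] q_used=2 → run B
t=7: queue=[B,A,C,D,F,G] q_used=3 → run B
t=8: queue=[A,C,D,F,G,B] q_used=0 → run A
t=9: queue=[A,C,D,F,G,B] q_used=1 → run A
t=10: queue=[A,C,D,F,G,B] q_used=2 → run A
t=11: queue=[A,C,D,F,G,B] q_used=3 → run A
t=12: queue=[C,D,F,G,B] q_used=0 → run C
t=13: queue=[C,D,F,G,B] q_used=1 → run C
t=14: queue=[C,D,F,G,B] q_used=2 → run C
t=15: queue=[D,F,G,B] q_used=0 → run D
t=16: queue=[D,F,G,B] q_used=1 → run D
t=17: queue=[D,F,G,B] q_used=2 → run D
t=18: queue=[D,F,G,B] q_used=3 → run D
t=19: queue=[F,G,B,D] q_used=0 → run F
t=20: queue=[F,G,B,D] q_used=1 → run F
t=21: queue=[F,G,B,D] q_used=2 → run F
t=22: queue=[F,G,B,D] q_used=3 → run F
t=23: queue=[G,B,D,F] q_used=0 → run G
t=24: queue=[G,B,D,F] q_used=1 → run G
t=25: queue=[G,B,D,F] q_used=2 → run G
t=26: queue=[B,D,F] q_used=0 → run B
t=27: queue=[B,D,F] q_used=1 → run B
t=28: queue=[D,F] q_used=0 → run D
t=29: queue=[D,F] q_used=1 → run D
t=30: queue=[D,F] q_used=2 → run D
t=31: queue=[F] q_used=0 → run F
t=32: queue=[F] q_used=1 → run F
t=33: queue=[F] q_used=2 → run F
t=34: queue=[F] q_used=3 → run F
t=35: (idle)
t=36: (idle)
t=37: (idle)
t=38: (idle)
t=39: (idle)
t=40: (idle)
t=41: (idle)

context switches = 10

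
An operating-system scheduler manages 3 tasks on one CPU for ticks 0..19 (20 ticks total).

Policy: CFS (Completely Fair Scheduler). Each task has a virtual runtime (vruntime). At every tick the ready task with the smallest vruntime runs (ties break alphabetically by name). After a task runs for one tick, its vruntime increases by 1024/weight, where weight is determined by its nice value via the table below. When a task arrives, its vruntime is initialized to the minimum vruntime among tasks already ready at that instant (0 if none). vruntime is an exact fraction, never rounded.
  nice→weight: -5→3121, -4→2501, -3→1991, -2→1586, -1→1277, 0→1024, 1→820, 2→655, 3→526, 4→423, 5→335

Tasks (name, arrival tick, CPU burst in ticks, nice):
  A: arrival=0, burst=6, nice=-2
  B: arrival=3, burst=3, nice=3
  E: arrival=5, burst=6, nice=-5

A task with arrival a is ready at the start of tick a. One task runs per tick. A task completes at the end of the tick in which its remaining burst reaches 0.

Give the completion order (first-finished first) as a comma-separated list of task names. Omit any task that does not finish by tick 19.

t=0: vr[A=0] → run A
t=1: vr[A=512/793] → run A
t=2: vr[A=1024/793] → run A
t=3: vr[A=1536/793 B=1536/793] → run A
t=4: vr[A=2048/793 B=1536/793] → run B
t=5: vr[A=2048/793 B=809984/208559 E=2048/793] → run A
t=6: vr[A=2560/793 B=809984/208559 E=2048/793] → run E
t=7: vr[A=2560/793 B=809984/208559 E=7203840/2474953] → run E
t=8: vr[A=2560/793 B=809984/208559 E=8015872/2474953] → run A
t=9: vr[B=809984/208559 E=8015872/2474953] → run E
t=10: vr[B=809984/208559 E=8827904/2474953] → run E
t=11: vr[B=809984/208559 E=9639936/2474953] → run B
t=12: vr[B=1216000/208559 E=9639936/2474953] → run E
t=13: vr[B=1216000/208559 E=10451968/2474953] → run E
t=14: vr[B=1216000/208559] → run B
t=15: (idle)
t=16: (idle)
t=17: (idle)
t=18: (idle)
t=19: (idle)

completion order = A, E, B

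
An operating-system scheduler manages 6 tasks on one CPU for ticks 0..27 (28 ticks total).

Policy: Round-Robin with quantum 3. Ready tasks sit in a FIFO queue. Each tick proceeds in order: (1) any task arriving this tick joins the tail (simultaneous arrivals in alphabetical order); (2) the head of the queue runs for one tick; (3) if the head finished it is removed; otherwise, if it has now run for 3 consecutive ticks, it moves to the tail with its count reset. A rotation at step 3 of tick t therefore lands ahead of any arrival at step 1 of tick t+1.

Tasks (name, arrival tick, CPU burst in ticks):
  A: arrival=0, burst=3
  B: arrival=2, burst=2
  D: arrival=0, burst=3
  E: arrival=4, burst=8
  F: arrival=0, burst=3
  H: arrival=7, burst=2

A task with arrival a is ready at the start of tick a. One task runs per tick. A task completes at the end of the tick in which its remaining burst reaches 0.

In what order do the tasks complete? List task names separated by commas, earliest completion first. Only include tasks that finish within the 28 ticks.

completion order = A, D, F, B, H, E

t=0: queue=[A,D,F] q_used=0 → run A
t=1: queue=[A,D,F] q_used=1 → run A
t=2: queue=[A,D,F,B] q_used=2 → run A
t=3: queue=[D,F,B] q_used=0 → run D
t=4: queue=[D,F,B,E] q_used=1 → run D
t=5: queue=[D,F,B,E] q_used=2 → run D
t=6: queue=[F,B,E] q_used=0 → run F
t=7: queue=[F,B,E,H] q_used=1 → run F
t=8: queue=[F,B,E,H] q_used=2 → run F
t=9: queue=[B,E,H] q_used=0 → run B
t=10: queue=[B,E,H] q_used=1 → run B
t=11: queue=[E,H] q_used=0 → run E
t=12: queue=[E,H] q_used=1 → run E
t=13: queue=[E,H] q_used=2 → run E
t=14: queue=[H,E] q_used=0 → run H
t=15: queue=[H,E] q_used=1 → run H
t=16: queue=[E] q_used=0 → run E
t=17: queue=[E] q_used=1 → run E
t=18: queue=[E] q_used=2 → run E
t=19: queue=[E] q_used=0 → run E
t=20: queue=[E] q_used=1 → run E
t=21: (idle)
t=22: (idle)
t=23: (idle)
t=24: (idle)
t=25: (idle)
t=26: (idle)
t=27: (idle)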